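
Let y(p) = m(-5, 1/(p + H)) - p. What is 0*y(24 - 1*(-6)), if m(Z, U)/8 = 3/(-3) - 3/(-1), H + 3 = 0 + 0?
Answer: 0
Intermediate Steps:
H = -3 (H = -3 + (0 + 0) = -3 + 0 = -3)
m(Z, U) = 16 (m(Z, U) = 8*(3/(-3) - 3/(-1)) = 8*(3*(-⅓) - 3*(-1)) = 8*(-1 + 3) = 8*2 = 16)
y(p) = 16 - p
0*y(24 - 1*(-6)) = 0*(16 - (24 - 1*(-6))) = 0*(16 - (24 + 6)) = 0*(16 - 1*30) = 0*(16 - 30) = 0*(-14) = 0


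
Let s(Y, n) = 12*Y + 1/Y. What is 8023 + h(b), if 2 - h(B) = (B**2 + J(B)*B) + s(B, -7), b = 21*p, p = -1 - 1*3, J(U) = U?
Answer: -426635/84 ≈ -5079.0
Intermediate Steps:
p = -4 (p = -1 - 3 = -4)
s(Y, n) = 1/Y + 12*Y
b = -84 (b = 21*(-4) = -84)
h(B) = 2 - 1/B - 12*B - 2*B**2 (h(B) = 2 - ((B**2 + B*B) + (1/B + 12*B)) = 2 - ((B**2 + B**2) + (1/B + 12*B)) = 2 - (2*B**2 + (1/B + 12*B)) = 2 - (1/B + 2*B**2 + 12*B) = 2 + (-1/B - 12*B - 2*B**2) = 2 - 1/B - 12*B - 2*B**2)
8023 + h(b) = 8023 + (2 - 1/(-84) - 12*(-84) - 2*(-84)**2) = 8023 + (2 - 1*(-1/84) + 1008 - 2*7056) = 8023 + (2 + 1/84 + 1008 - 14112) = 8023 - 1100567/84 = -426635/84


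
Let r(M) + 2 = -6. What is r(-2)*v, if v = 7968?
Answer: -63744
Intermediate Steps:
r(M) = -8 (r(M) = -2 - 6 = -8)
r(-2)*v = -8*7968 = -63744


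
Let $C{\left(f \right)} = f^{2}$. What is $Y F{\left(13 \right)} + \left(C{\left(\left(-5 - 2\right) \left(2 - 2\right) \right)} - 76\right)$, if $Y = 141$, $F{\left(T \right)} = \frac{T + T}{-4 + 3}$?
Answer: $-3742$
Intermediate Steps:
$F{\left(T \right)} = - 2 T$ ($F{\left(T \right)} = \frac{2 T}{-1} = 2 T \left(-1\right) = - 2 T$)
$Y F{\left(13 \right)} + \left(C{\left(\left(-5 - 2\right) \left(2 - 2\right) \right)} - 76\right) = 141 \left(\left(-2\right) 13\right) + \left(\left(\left(-5 - 2\right) \left(2 - 2\right)\right)^{2} - 76\right) = 141 \left(-26\right) - \left(76 - \left(\left(-7\right) 0\right)^{2}\right) = -3666 - \left(76 - 0^{2}\right) = -3666 + \left(0 - 76\right) = -3666 - 76 = -3742$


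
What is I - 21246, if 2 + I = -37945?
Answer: -59193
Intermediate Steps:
I = -37947 (I = -2 - 37945 = -37947)
I - 21246 = -37947 - 21246 = -59193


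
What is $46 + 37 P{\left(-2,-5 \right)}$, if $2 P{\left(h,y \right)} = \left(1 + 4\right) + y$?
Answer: $46$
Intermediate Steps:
$P{\left(h,y \right)} = \frac{5}{2} + \frac{y}{2}$ ($P{\left(h,y \right)} = \frac{\left(1 + 4\right) + y}{2} = \frac{5 + y}{2} = \frac{5}{2} + \frac{y}{2}$)
$46 + 37 P{\left(-2,-5 \right)} = 46 + 37 \left(\frac{5}{2} + \frac{1}{2} \left(-5\right)\right) = 46 + 37 \left(\frac{5}{2} - \frac{5}{2}\right) = 46 + 37 \cdot 0 = 46 + 0 = 46$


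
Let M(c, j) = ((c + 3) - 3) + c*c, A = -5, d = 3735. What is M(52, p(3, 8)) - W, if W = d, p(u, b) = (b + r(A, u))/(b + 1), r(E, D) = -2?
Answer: -979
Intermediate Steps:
p(u, b) = (-2 + b)/(1 + b) (p(u, b) = (b - 2)/(b + 1) = (-2 + b)/(1 + b))
M(c, j) = c + c² (M(c, j) = ((3 + c) - 3) + c² = c + c²)
W = 3735
M(52, p(3, 8)) - W = 52*(1 + 52) - 1*3735 = 52*53 - 3735 = 2756 - 3735 = -979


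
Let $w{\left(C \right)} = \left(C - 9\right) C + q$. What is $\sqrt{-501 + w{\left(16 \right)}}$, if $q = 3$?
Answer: $i \sqrt{386} \approx 19.647 i$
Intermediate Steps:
$w{\left(C \right)} = 3 + C \left(-9 + C\right)$ ($w{\left(C \right)} = \left(C - 9\right) C + 3 = \left(-9 + C\right) C + 3 = C \left(-9 + C\right) + 3 = 3 + C \left(-9 + C\right)$)
$\sqrt{-501 + w{\left(16 \right)}} = \sqrt{-501 + \left(3 + 16^{2} - 144\right)} = \sqrt{-501 + \left(3 + 256 - 144\right)} = \sqrt{-501 + 115} = \sqrt{-386} = i \sqrt{386}$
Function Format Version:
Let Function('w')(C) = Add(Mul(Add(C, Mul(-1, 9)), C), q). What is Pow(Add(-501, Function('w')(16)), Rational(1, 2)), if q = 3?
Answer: Mul(I, Pow(386, Rational(1, 2))) ≈ Mul(19.647, I)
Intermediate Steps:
Function('w')(C) = Add(3, Mul(C, Add(-9, C))) (Function('w')(C) = Add(Mul(Add(C, Mul(-1, 9)), C), 3) = Add(Mul(Add(C, -9), C), 3) = Add(Mul(Add(-9, C), C), 3) = Add(Mul(C, Add(-9, C)), 3) = Add(3, Mul(C, Add(-9, C))))
Pow(Add(-501, Function('w')(16)), Rational(1, 2)) = Pow(Add(-501, Add(3, Pow(16, 2), Mul(-9, 16))), Rational(1, 2)) = Pow(Add(-501, Add(3, 256, -144)), Rational(1, 2)) = Pow(Add(-501, 115), Rational(1, 2)) = Pow(-386, Rational(1, 2)) = Mul(I, Pow(386, Rational(1, 2)))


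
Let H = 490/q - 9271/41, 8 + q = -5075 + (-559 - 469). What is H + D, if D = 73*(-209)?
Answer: -554190254/35793 ≈ -15483.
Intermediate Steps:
q = -6111 (q = -8 + (-5075 + (-559 - 469)) = -8 + (-5075 - 1028) = -8 - 6103 = -6111)
H = -8096453/35793 (H = 490/(-6111) - 9271/41 = 490*(-1/6111) - 9271*1/41 = -70/873 - 9271/41 = -8096453/35793 ≈ -226.20)
D = -15257
H + D = -8096453/35793 - 15257 = -554190254/35793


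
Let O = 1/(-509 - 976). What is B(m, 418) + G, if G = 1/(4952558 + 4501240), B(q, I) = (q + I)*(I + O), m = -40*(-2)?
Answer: 108236548007963/519958890 ≈ 2.0816e+5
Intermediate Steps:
O = -1/1485 (O = 1/(-1485) = -1/1485 ≈ -0.00067340)
m = 80
B(q, I) = (-1/1485 + I)*(I + q) (B(q, I) = (q + I)*(I - 1/1485) = (I + q)*(-1/1485 + I) = (-1/1485 + I)*(I + q))
G = 1/9453798 ≈ 1.0578e-7
B(m, 418) + G = (418**2 - 1/1485*418 - 1/1485*80 + 418*80) + 1/9453798 = (174724 - 38/135 - 16/297 + 33440) + 1/9453798 = 103041014/495 + 1/9453798 = 108236548007963/519958890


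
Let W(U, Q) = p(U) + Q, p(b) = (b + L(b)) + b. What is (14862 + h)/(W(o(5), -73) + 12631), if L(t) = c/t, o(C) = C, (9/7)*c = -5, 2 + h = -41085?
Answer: -47205/22621 ≈ -2.0868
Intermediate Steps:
h = -41087 (h = -2 - 41085 = -41087)
c = -35/9 (c = (7/9)*(-5) = -35/9 ≈ -3.8889)
L(t) = -35/(9*t)
p(b) = 2*b - 35/(9*b) (p(b) = (b - 35/(9*b)) + b = 2*b - 35/(9*b))
W(U, Q) = Q + 2*U - 35/(9*U) (W(U, Q) = (2*U - 35/(9*U)) + Q = Q + 2*U - 35/(9*U))
(14862 + h)/(W(o(5), -73) + 12631) = (14862 - 41087)/((-73 + 2*5 - 35/9/5) + 12631) = -26225/((-73 + 10 - 35/9*⅕) + 12631) = -26225/((-73 + 10 - 7/9) + 12631) = -26225/(-574/9 + 12631) = -26225/113105/9 = -26225*9/113105 = -47205/22621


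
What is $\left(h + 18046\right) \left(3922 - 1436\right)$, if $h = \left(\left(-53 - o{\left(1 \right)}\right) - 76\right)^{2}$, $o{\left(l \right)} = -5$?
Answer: $83087092$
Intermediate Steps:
$h = 15376$ ($h = \left(\left(-53 - -5\right) - 76\right)^{2} = \left(\left(-53 + 5\right) - 76\right)^{2} = \left(-48 - 76\right)^{2} = \left(-124\right)^{2} = 15376$)
$\left(h + 18046\right) \left(3922 - 1436\right) = \left(15376 + 18046\right) \left(3922 - 1436\right) = 33422 \left(3922 - 1436\right) = 33422 \cdot 2486 = 83087092$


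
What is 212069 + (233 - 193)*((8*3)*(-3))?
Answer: 209189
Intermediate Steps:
212069 + (233 - 193)*((8*3)*(-3)) = 212069 + 40*(24*(-3)) = 212069 + 40*(-72) = 212069 - 2880 = 209189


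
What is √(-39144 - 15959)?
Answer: I*√55103 ≈ 234.74*I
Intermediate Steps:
√(-39144 - 15959) = √(-55103) = I*√55103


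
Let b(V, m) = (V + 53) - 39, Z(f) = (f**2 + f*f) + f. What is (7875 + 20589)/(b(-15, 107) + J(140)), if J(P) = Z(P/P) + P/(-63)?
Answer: -128088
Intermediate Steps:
Z(f) = f + 2*f**2 (Z(f) = (f**2 + f**2) + f = 2*f**2 + f = f + 2*f**2)
b(V, m) = 14 + V (b(V, m) = (53 + V) - 39 = 14 + V)
J(P) = 3 - P/63 (J(P) = (P/P)*(1 + 2*(P/P)) + P/(-63) = 1*(1 + 2*1) + P*(-1/63) = 1*(1 + 2) - P/63 = 1*3 - P/63 = 3 - P/63)
(7875 + 20589)/(b(-15, 107) + J(140)) = (7875 + 20589)/((14 - 15) + (3 - 1/63*140)) = 28464/(-1 + (3 - 20/9)) = 28464/(-1 + 7/9) = 28464/(-2/9) = 28464*(-9/2) = -128088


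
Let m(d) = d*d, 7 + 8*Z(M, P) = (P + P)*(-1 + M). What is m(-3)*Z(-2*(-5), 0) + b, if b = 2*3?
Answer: -15/8 ≈ -1.8750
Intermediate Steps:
Z(M, P) = -7/8 + P*(-1 + M)/4 (Z(M, P) = -7/8 + ((P + P)*(-1 + M))/8 = -7/8 + ((2*P)*(-1 + M))/8 = -7/8 + (2*P*(-1 + M))/8 = -7/8 + P*(-1 + M)/4)
m(d) = d²
b = 6
m(-3)*Z(-2*(-5), 0) + b = (-3)²*(-7/8 - ¼*0 + (¼)*(-2*(-5))*0) + 6 = 9*(-7/8 + 0 + (¼)*10*0) + 6 = 9*(-7/8 + 0 + 0) + 6 = 9*(-7/8) + 6 = -63/8 + 6 = -15/8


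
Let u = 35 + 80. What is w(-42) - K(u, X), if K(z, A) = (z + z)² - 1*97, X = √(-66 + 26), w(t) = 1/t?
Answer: -2217727/42 ≈ -52803.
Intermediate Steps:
X = 2*I*√10 (X = √(-40) = 2*I*√10 ≈ 6.3246*I)
u = 115
K(z, A) = -97 + 4*z² (K(z, A) = (2*z)² - 97 = 4*z² - 97 = -97 + 4*z²)
w(-42) - K(u, X) = 1/(-42) - (-97 + 4*115²) = -1/42 - (-97 + 4*13225) = -1/42 - (-97 + 52900) = -1/42 - 1*52803 = -1/42 - 52803 = -2217727/42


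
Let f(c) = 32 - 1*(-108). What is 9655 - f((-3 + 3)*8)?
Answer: 9515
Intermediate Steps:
f(c) = 140 (f(c) = 32 + 108 = 140)
9655 - f((-3 + 3)*8) = 9655 - 1*140 = 9655 - 140 = 9515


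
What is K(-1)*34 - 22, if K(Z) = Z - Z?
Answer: -22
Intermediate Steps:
K(Z) = 0
K(-1)*34 - 22 = 0*34 - 22 = 0 - 22 = -22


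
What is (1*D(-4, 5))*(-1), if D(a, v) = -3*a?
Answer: -12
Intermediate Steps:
(1*D(-4, 5))*(-1) = (1*(-3*(-4)))*(-1) = (1*12)*(-1) = 12*(-1) = -12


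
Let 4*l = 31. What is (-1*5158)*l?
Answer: -79949/2 ≈ -39975.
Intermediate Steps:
l = 31/4 (l = (¼)*31 = 31/4 ≈ 7.7500)
(-1*5158)*l = -1*5158*(31/4) = -5158*31/4 = -79949/2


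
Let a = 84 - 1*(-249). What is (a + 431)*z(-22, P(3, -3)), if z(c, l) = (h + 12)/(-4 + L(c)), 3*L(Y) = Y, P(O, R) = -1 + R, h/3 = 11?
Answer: -51570/17 ≈ -3033.5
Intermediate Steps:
h = 33 (h = 3*11 = 33)
L(Y) = Y/3
z(c, l) = 45/(-4 + c/3) (z(c, l) = (33 + 12)/(-4 + c/3) = 45/(-4 + c/3))
a = 333 (a = 84 + 249 = 333)
(a + 431)*z(-22, P(3, -3)) = (333 + 431)*(135/(-12 - 22)) = 764*(135/(-34)) = 764*(135*(-1/34)) = 764*(-135/34) = -51570/17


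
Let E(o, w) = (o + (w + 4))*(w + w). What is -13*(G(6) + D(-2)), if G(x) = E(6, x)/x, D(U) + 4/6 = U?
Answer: -1144/3 ≈ -381.33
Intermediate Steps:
E(o, w) = 2*w*(4 + o + w) (E(o, w) = (o + (4 + w))*(2*w) = (4 + o + w)*(2*w) = 2*w*(4 + o + w))
D(U) = -⅔ + U
G(x) = 20 + 2*x (G(x) = (2*x*(4 + 6 + x))/x = (2*x*(10 + x))/x = 20 + 2*x)
-13*(G(6) + D(-2)) = -13*((20 + 2*6) + (-⅔ - 2)) = -13*((20 + 12) - 8/3) = -13*(32 - 8/3) = -13*88/3 = -1144/3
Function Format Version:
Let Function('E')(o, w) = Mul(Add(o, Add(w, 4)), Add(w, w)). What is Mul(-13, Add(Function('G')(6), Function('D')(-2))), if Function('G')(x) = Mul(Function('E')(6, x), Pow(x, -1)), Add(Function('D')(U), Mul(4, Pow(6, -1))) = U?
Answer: Rational(-1144, 3) ≈ -381.33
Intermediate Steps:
Function('E')(o, w) = Mul(2, w, Add(4, o, w)) (Function('E')(o, w) = Mul(Add(o, Add(4, w)), Mul(2, w)) = Mul(Add(4, o, w), Mul(2, w)) = Mul(2, w, Add(4, o, w)))
Function('D')(U) = Add(Rational(-2, 3), U)
Function('G')(x) = Add(20, Mul(2, x)) (Function('G')(x) = Mul(Mul(2, x, Add(4, 6, x)), Pow(x, -1)) = Mul(Mul(2, x, Add(10, x)), Pow(x, -1)) = Add(20, Mul(2, x)))
Mul(-13, Add(Function('G')(6), Function('D')(-2))) = Mul(-13, Add(Add(20, Mul(2, 6)), Add(Rational(-2, 3), -2))) = Mul(-13, Add(Add(20, 12), Rational(-8, 3))) = Mul(-13, Add(32, Rational(-8, 3))) = Mul(-13, Rational(88, 3)) = Rational(-1144, 3)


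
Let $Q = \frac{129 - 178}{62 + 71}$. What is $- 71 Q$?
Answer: $\frac{497}{19} \approx 26.158$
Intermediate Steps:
$Q = - \frac{7}{19}$ ($Q = - \frac{49}{133} = \left(-49\right) \frac{1}{133} = - \frac{7}{19} \approx -0.36842$)
$- 71 Q = \left(-71\right) \left(- \frac{7}{19}\right) = \frac{497}{19}$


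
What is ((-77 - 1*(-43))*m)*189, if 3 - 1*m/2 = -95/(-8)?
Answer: 228123/2 ≈ 1.1406e+5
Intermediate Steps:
m = -71/4 (m = 6 - (-190)/(-8) = 6 - (-190)*(-1)/8 = 6 - 2*95/8 = 6 - 95/4 = -71/4 ≈ -17.750)
((-77 - 1*(-43))*m)*189 = ((-77 - 1*(-43))*(-71/4))*189 = ((-77 + 43)*(-71/4))*189 = -34*(-71/4)*189 = (1207/2)*189 = 228123/2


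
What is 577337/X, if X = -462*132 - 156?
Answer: -577337/61140 ≈ -9.4429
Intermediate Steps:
X = -61140 (X = -60984 - 156 = -61140)
577337/X = 577337/(-61140) = 577337*(-1/61140) = -577337/61140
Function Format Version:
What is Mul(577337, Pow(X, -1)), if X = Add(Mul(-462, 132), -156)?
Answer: Rational(-577337, 61140) ≈ -9.4429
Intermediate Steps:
X = -61140 (X = Add(-60984, -156) = -61140)
Mul(577337, Pow(X, -1)) = Mul(577337, Pow(-61140, -1)) = Mul(577337, Rational(-1, 61140)) = Rational(-577337, 61140)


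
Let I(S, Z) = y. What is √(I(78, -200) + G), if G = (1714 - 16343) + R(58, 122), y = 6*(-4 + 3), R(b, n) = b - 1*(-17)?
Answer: 4*I*√910 ≈ 120.66*I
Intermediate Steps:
R(b, n) = 17 + b (R(b, n) = b + 17 = 17 + b)
y = -6 (y = 6*(-1) = -6)
I(S, Z) = -6
G = -14554 (G = (1714 - 16343) + (17 + 58) = -14629 + 75 = -14554)
√(I(78, -200) + G) = √(-6 - 14554) = √(-14560) = 4*I*√910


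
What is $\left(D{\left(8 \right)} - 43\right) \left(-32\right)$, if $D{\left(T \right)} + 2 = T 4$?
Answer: $416$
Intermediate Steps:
$D{\left(T \right)} = -2 + 4 T$ ($D{\left(T \right)} = -2 + T 4 = -2 + 4 T$)
$\left(D{\left(8 \right)} - 43\right) \left(-32\right) = \left(\left(-2 + 4 \cdot 8\right) - 43\right) \left(-32\right) = \left(\left(-2 + 32\right) - 43\right) \left(-32\right) = \left(30 - 43\right) \left(-32\right) = \left(-13\right) \left(-32\right) = 416$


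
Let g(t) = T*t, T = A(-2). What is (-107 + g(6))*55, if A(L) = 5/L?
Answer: -6710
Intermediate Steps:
T = -5/2 (T = 5/(-2) = 5*(-½) = -5/2 ≈ -2.5000)
g(t) = -5*t/2
(-107 + g(6))*55 = (-107 - 5/2*6)*55 = (-107 - 15)*55 = -122*55 = -6710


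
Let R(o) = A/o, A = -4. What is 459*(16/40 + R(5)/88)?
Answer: 19737/110 ≈ 179.43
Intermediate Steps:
R(o) = -4/o
459*(16/40 + R(5)/88) = 459*(16/40 - 4/5/88) = 459*(16*(1/40) - 4*⅕*(1/88)) = 459*(⅖ - ⅘*1/88) = 459*(⅖ - 1/110) = 459*(43/110) = 19737/110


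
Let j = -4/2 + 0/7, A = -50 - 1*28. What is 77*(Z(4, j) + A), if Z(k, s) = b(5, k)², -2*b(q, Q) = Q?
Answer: -5698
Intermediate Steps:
b(q, Q) = -Q/2
A = -78 (A = -50 - 28 = -78)
j = -2 (j = -4*½ + 0*(⅐) = -2 + 0 = -2)
Z(k, s) = k²/4 (Z(k, s) = (-k/2)² = k²/4)
77*(Z(4, j) + A) = 77*((¼)*4² - 78) = 77*((¼)*16 - 78) = 77*(4 - 78) = 77*(-74) = -5698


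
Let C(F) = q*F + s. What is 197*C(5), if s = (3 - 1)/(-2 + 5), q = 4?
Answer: 12214/3 ≈ 4071.3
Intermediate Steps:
s = ⅔ (s = 2/3 = 2*(⅓) = ⅔ ≈ 0.66667)
C(F) = ⅔ + 4*F (C(F) = 4*F + ⅔ = ⅔ + 4*F)
197*C(5) = 197*(⅔ + 4*5) = 197*(⅔ + 20) = 197*(62/3) = 12214/3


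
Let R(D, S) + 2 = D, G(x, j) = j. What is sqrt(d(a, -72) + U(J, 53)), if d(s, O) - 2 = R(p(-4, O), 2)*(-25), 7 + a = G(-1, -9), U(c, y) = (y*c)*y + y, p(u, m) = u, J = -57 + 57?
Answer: sqrt(205) ≈ 14.318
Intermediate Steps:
J = 0
U(c, y) = y + c*y**2 (U(c, y) = (c*y)*y + y = c*y**2 + y = y + c*y**2)
a = -16 (a = -7 - 9 = -16)
R(D, S) = -2 + D
d(s, O) = 152 (d(s, O) = 2 + (-2 - 4)*(-25) = 2 - 6*(-25) = 2 + 150 = 152)
sqrt(d(a, -72) + U(J, 53)) = sqrt(152 + 53*(1 + 0*53)) = sqrt(152 + 53*(1 + 0)) = sqrt(152 + 53*1) = sqrt(152 + 53) = sqrt(205)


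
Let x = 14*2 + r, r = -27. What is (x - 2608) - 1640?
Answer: -4247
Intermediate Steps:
x = 1 (x = 14*2 - 27 = 28 - 27 = 1)
(x - 2608) - 1640 = (1 - 2608) - 1640 = -2607 - 1640 = -4247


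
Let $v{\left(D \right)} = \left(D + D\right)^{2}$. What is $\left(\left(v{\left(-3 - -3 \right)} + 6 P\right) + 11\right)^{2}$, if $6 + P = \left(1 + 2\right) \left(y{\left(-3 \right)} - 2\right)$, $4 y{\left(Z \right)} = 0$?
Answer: $3721$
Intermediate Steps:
$y{\left(Z \right)} = 0$ ($y{\left(Z \right)} = \frac{1}{4} \cdot 0 = 0$)
$v{\left(D \right)} = 4 D^{2}$ ($v{\left(D \right)} = \left(2 D\right)^{2} = 4 D^{2}$)
$P = -12$ ($P = -6 + \left(1 + 2\right) \left(0 - 2\right) = -6 + 3 \left(-2\right) = -6 - 6 = -12$)
$\left(\left(v{\left(-3 - -3 \right)} + 6 P\right) + 11\right)^{2} = \left(\left(4 \left(-3 - -3\right)^{2} + 6 \left(-12\right)\right) + 11\right)^{2} = \left(\left(4 \left(-3 + 3\right)^{2} - 72\right) + 11\right)^{2} = \left(\left(4 \cdot 0^{2} - 72\right) + 11\right)^{2} = \left(\left(4 \cdot 0 - 72\right) + 11\right)^{2} = \left(\left(0 - 72\right) + 11\right)^{2} = \left(-72 + 11\right)^{2} = \left(-61\right)^{2} = 3721$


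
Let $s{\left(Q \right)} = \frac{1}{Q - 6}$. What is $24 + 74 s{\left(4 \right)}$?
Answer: $-13$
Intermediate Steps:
$s{\left(Q \right)} = \frac{1}{-6 + Q}$
$24 + 74 s{\left(4 \right)} = 24 + \frac{74}{-6 + 4} = 24 + \frac{74}{-2} = 24 + 74 \left(- \frac{1}{2}\right) = 24 - 37 = -13$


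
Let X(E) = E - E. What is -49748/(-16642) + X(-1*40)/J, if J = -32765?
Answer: 24874/8321 ≈ 2.9893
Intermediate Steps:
X(E) = 0
-49748/(-16642) + X(-1*40)/J = -49748/(-16642) + 0/(-32765) = -49748*(-1/16642) + 0*(-1/32765) = 24874/8321 + 0 = 24874/8321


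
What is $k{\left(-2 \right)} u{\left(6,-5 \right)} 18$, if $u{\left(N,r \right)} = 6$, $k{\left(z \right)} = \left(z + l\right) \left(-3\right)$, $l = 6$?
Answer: $-1296$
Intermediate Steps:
$k{\left(z \right)} = -18 - 3 z$ ($k{\left(z \right)} = \left(z + 6\right) \left(-3\right) = \left(6 + z\right) \left(-3\right) = -18 - 3 z$)
$k{\left(-2 \right)} u{\left(6,-5 \right)} 18 = \left(-18 - -6\right) 6 \cdot 18 = \left(-18 + 6\right) 6 \cdot 18 = \left(-12\right) 6 \cdot 18 = \left(-72\right) 18 = -1296$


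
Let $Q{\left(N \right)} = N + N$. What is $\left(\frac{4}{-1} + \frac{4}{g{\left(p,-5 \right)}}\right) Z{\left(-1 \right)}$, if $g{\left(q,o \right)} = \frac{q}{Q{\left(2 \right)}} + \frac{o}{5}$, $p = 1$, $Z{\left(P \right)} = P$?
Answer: $\frac{28}{3} \approx 9.3333$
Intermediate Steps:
$Q{\left(N \right)} = 2 N$
$g{\left(q,o \right)} = \frac{q}{4} + \frac{o}{5}$ ($g{\left(q,o \right)} = \frac{q}{2 \cdot 2} + \frac{o}{5} = \frac{q}{4} + o \frac{1}{5} = q \frac{1}{4} + \frac{o}{5} = \frac{q}{4} + \frac{o}{5}$)
$\left(\frac{4}{-1} + \frac{4}{g{\left(p,-5 \right)}}\right) Z{\left(-1 \right)} = \left(\frac{4}{-1} + \frac{4}{\frac{1}{4} \cdot 1 + \frac{1}{5} \left(-5\right)}\right) \left(-1\right) = \left(4 \left(-1\right) + \frac{4}{\frac{1}{4} - 1}\right) \left(-1\right) = \left(-4 + \frac{4}{- \frac{3}{4}}\right) \left(-1\right) = \left(-4 + 4 \left(- \frac{4}{3}\right)\right) \left(-1\right) = \left(-4 - \frac{16}{3}\right) \left(-1\right) = \left(- \frac{28}{3}\right) \left(-1\right) = \frac{28}{3}$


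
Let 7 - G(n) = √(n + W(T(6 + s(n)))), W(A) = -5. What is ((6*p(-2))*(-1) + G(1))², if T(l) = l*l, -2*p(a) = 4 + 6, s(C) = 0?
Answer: 1365 - 148*I ≈ 1365.0 - 148.0*I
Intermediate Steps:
p(a) = -5 (p(a) = -(4 + 6)/2 = -½*10 = -5)
T(l) = l²
G(n) = 7 - √(-5 + n) (G(n) = 7 - √(n - 5) = 7 - √(-5 + n))
((6*p(-2))*(-1) + G(1))² = ((6*(-5))*(-1) + (7 - √(-5 + 1)))² = (-30*(-1) + (7 - √(-4)))² = (30 + (7 - 2*I))² = (37 - 2*I)²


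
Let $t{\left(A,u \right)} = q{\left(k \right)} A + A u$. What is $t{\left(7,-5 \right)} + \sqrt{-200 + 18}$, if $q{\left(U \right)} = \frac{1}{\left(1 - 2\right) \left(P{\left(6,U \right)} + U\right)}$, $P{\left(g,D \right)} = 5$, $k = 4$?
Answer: $- \frac{322}{9} + i \sqrt{182} \approx -35.778 + 13.491 i$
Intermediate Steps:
$q{\left(U \right)} = \frac{1}{-5 - U}$ ($q{\left(U \right)} = \frac{1}{\left(1 - 2\right) \left(5 + U\right)} = \frac{1}{\left(-1\right) \left(5 + U\right)} = \frac{1}{-5 - U}$)
$t{\left(A,u \right)} = - \frac{A}{9} + A u$ ($t{\left(A,u \right)} = - \frac{1}{5 + 4} A + A u = - \frac{1}{9} A + A u = \left(-1\right) \frac{1}{9} A + A u = - \frac{A}{9} + A u$)
$t{\left(7,-5 \right)} + \sqrt{-200 + 18} = 7 \left(- \frac{1}{9} - 5\right) + \sqrt{-200 + 18} = 7 \left(- \frac{46}{9}\right) + \sqrt{-182} = - \frac{322}{9} + i \sqrt{182}$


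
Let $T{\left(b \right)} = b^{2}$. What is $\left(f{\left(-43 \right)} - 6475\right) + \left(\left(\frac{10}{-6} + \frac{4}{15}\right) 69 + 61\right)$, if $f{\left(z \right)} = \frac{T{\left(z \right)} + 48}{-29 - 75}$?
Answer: $- \frac{3394997}{520} \approx -6528.8$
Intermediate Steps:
$f{\left(z \right)} = - \frac{6}{13} - \frac{z^{2}}{104}$ ($f{\left(z \right)} = \frac{z^{2} + 48}{-29 - 75} = \frac{48 + z^{2}}{-104} = \left(48 + z^{2}\right) \left(- \frac{1}{104}\right) = - \frac{6}{13} - \frac{z^{2}}{104}$)
$\left(f{\left(-43 \right)} - 6475\right) + \left(\left(\frac{10}{-6} + \frac{4}{15}\right) 69 + 61\right) = \left(\left(- \frac{6}{13} - \frac{\left(-43\right)^{2}}{104}\right) - 6475\right) + \left(\left(\frac{10}{-6} + \frac{4}{15}\right) 69 + 61\right) = \left(\left(- \frac{6}{13} - \frac{1849}{104}\right) - 6475\right) + \left(\left(10 \left(- \frac{1}{6}\right) + 4 \cdot \frac{1}{15}\right) 69 + 61\right) = \left(\left(- \frac{6}{13} - \frac{1849}{104}\right) - 6475\right) + \left(\left(- \frac{5}{3} + \frac{4}{15}\right) 69 + 61\right) = \left(- \frac{1897}{104} - 6475\right) + \left(\left(- \frac{7}{5}\right) 69 + 61\right) = - \frac{675297}{104} + \left(- \frac{483}{5} + 61\right) = - \frac{675297}{104} - \frac{178}{5} = - \frac{3394997}{520}$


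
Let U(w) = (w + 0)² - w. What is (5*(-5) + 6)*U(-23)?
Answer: -10488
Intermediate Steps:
U(w) = w² - w
(5*(-5) + 6)*U(-23) = (5*(-5) + 6)*(-23*(-1 - 23)) = (-25 + 6)*(-23*(-24)) = -19*552 = -10488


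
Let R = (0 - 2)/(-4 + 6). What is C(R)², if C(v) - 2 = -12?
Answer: 100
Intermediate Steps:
R = -1 (R = -2/2 = -2*½ = -1)
C(v) = -10 (C(v) = 2 - 12 = -10)
C(R)² = (-10)² = 100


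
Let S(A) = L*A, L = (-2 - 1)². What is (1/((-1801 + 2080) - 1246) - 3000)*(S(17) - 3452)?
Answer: 9570402299/967 ≈ 9.8970e+6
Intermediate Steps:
L = 9 (L = (-3)² = 9)
S(A) = 9*A
(1/((-1801 + 2080) - 1246) - 3000)*(S(17) - 3452) = (1/((-1801 + 2080) - 1246) - 3000)*(9*17 - 3452) = (1/(279 - 1246) - 3000)*(153 - 3452) = (1/(-967) - 3000)*(-3299) = (-1/967 - 3000)*(-3299) = -2901001/967*(-3299) = 9570402299/967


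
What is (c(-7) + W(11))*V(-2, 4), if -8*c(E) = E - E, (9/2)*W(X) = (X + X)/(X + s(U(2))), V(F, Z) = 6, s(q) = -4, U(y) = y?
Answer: 88/21 ≈ 4.1905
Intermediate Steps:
W(X) = 4*X/(9*(-4 + X)) (W(X) = 2*((X + X)/(X - 4))/9 = 2*((2*X)/(-4 + X))/9 = 2*(2*X/(-4 + X))/9 = 4*X/(9*(-4 + X)))
c(E) = 0 (c(E) = -(E - E)/8 = -⅛*0 = 0)
(c(-7) + W(11))*V(-2, 4) = (0 + (4/9)*11/(-4 + 11))*6 = (0 + (4/9)*11/7)*6 = (0 + (4/9)*11*(⅐))*6 = (0 + 44/63)*6 = (44/63)*6 = 88/21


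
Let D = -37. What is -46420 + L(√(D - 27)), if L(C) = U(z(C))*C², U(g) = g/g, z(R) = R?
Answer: -46484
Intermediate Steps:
U(g) = 1
L(C) = C² (L(C) = 1*C² = C²)
-46420 + L(√(D - 27)) = -46420 + (√(-37 - 27))² = -46420 + (√(-64))² = -46420 + (8*I)² = -46420 - 64 = -46484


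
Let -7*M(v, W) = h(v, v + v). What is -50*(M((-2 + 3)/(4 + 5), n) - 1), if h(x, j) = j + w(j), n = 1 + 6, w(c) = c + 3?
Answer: 4700/63 ≈ 74.603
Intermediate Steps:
w(c) = 3 + c
n = 7
h(x, j) = 3 + 2*j (h(x, j) = j + (3 + j) = 3 + 2*j)
M(v, W) = -3/7 - 4*v/7 (M(v, W) = -(3 + 2*(v + v))/7 = -(3 + 2*(2*v))/7 = -(3 + 4*v)/7 = -3/7 - 4*v/7)
-50*(M((-2 + 3)/(4 + 5), n) - 1) = -50*((-3/7 - 4*(-2 + 3)/(7*(4 + 5))) - 1) = -50*((-3/7 - 4/(7*9)) - 1) = -50*((-3/7 - 4/7*1/9) - 1) = -50*((-3/7 - 4/63) - 1) = -50*(-31/63 - 1) = -50*(-94/63) = 4700/63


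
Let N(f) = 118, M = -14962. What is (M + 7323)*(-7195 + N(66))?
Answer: 54061203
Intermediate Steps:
(M + 7323)*(-7195 + N(66)) = (-14962 + 7323)*(-7195 + 118) = -7639*(-7077) = 54061203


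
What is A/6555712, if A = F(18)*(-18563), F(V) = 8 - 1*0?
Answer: -18563/819464 ≈ -0.022653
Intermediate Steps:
F(V) = 8 (F(V) = 8 + 0 = 8)
A = -148504 (A = 8*(-18563) = -148504)
A/6555712 = -148504/6555712 = -148504*1/6555712 = -18563/819464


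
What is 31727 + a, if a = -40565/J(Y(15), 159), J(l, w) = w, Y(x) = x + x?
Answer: 5004028/159 ≈ 31472.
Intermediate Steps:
Y(x) = 2*x
a = -40565/159 ≈ -255.13
31727 + a = 31727 - 40565/159 = 5004028/159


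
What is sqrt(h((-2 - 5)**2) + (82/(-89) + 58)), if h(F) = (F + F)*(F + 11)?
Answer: 20*sqrt(117569)/89 ≈ 77.052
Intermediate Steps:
h(F) = 2*F*(11 + F) (h(F) = (2*F)*(11 + F) = 2*F*(11 + F))
sqrt(h((-2 - 5)**2) + (82/(-89) + 58)) = sqrt(2*(-2 - 5)**2*(11 + (-2 - 5)**2) + (82/(-89) + 58)) = sqrt(2*(-7)**2*(11 + (-7)**2) + (82*(-1/89) + 58)) = sqrt(2*49*(11 + 49) + (-82/89 + 58)) = sqrt(2*49*60 + 5080/89) = sqrt(5880 + 5080/89) = sqrt(528400/89) = 20*sqrt(117569)/89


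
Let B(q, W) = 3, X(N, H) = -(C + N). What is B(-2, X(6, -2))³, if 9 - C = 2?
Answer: 27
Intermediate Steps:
C = 7 (C = 9 - 1*2 = 9 - 2 = 7)
X(N, H) = -7 - N (X(N, H) = -(7 + N) = -7 - N)
B(-2, X(6, -2))³ = 3³ = 27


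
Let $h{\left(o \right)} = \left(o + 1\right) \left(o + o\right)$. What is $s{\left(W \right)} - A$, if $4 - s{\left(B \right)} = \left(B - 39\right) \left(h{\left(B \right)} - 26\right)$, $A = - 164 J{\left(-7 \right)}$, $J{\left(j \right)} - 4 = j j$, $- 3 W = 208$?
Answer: $\frac{27874742}{27} \approx 1.0324 \cdot 10^{6}$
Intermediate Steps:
$W = - \frac{208}{3}$ ($W = \left(- \frac{1}{3}\right) 208 = - \frac{208}{3} \approx -69.333$)
$J{\left(j \right)} = 4 + j^{2}$ ($J{\left(j \right)} = 4 + j j = 4 + j^{2}$)
$h{\left(o \right)} = 2 o \left(1 + o\right)$ ($h{\left(o \right)} = \left(1 + o\right) 2 o = 2 o \left(1 + o\right)$)
$A = -8692$ ($A = - 164 \left(4 + \left(-7\right)^{2}\right) = - 164 \left(4 + 49\right) = \left(-164\right) 53 = -8692$)
$s{\left(B \right)} = 4 - \left(-39 + B\right) \left(-26 + 2 B \left(1 + B\right)\right)$ ($s{\left(B \right)} = 4 - \left(B - 39\right) \left(2 B \left(1 + B\right) - 26\right) = 4 - \left(-39 + B\right) \left(-26 + 2 B \left(1 + B\right)\right)$)
$s{\left(W \right)} - A = \left(-1010 - 2 \left(- \frac{208}{3}\right)^{3} + 76 \left(- \frac{208}{3}\right)^{2} + 104 \left(- \frac{208}{3}\right)\right) - -8692 = \left(-1010 - - \frac{17997824}{27} + 76 \cdot \frac{43264}{9} - \frac{21632}{3}\right) + 8692 = \left(-1010 + \frac{17997824}{27} + \frac{3288064}{9} - \frac{21632}{3}\right) + 8692 = \frac{27640058}{27} + 8692 = \frac{27874742}{27}$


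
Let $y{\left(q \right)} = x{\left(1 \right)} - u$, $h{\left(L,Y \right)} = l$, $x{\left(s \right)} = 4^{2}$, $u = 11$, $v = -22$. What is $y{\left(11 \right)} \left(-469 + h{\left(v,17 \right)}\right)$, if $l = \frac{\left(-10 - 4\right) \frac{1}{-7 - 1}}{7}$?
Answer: $- \frac{9375}{4} \approx -2343.8$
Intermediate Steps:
$x{\left(s \right)} = 16$
$l = \frac{1}{4}$ ($l = - \frac{14}{-8} \cdot \frac{1}{7} = \left(-14\right) \left(- \frac{1}{8}\right) \frac{1}{7} = \frac{7}{4} \cdot \frac{1}{7} = \frac{1}{4} \approx 0.25$)
$h{\left(L,Y \right)} = \frac{1}{4}$
$y{\left(q \right)} = 5$ ($y{\left(q \right)} = 16 - 11 = 5$)
$y{\left(11 \right)} \left(-469 + h{\left(v,17 \right)}\right) = 5 \left(-469 + \frac{1}{4}\right) = 5 \left(- \frac{1875}{4}\right) = - \frac{9375}{4}$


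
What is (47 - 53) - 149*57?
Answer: -8499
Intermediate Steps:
(47 - 53) - 149*57 = -6 - 8493 = -8499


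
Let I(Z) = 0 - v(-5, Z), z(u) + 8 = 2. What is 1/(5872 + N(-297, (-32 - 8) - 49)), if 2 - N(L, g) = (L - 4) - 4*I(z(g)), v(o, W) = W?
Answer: 1/6199 ≈ 0.00016132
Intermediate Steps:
z(u) = -6 (z(u) = -8 + 2 = -6)
I(Z) = -Z (I(Z) = 0 - Z = -Z)
N(L, g) = 30 - L (N(L, g) = 2 - ((L - 4) - (-4)*(-6)) = 2 - ((-4 + L) - 4*6) = 2 - ((-4 + L) - 24) = 2 - (-28 + L) = 2 + (28 - L) = 30 - L)
1/(5872 + N(-297, (-32 - 8) - 49)) = 1/(5872 + (30 - 1*(-297))) = 1/(5872 + (30 + 297)) = 1/(5872 + 327) = 1/6199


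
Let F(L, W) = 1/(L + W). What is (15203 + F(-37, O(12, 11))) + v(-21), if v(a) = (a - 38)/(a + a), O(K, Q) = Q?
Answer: 4150792/273 ≈ 15204.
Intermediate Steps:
v(a) = (-38 + a)/(2*a) (v(a) = (-38 + a)/((2*a)) = (-38 + a)*(1/(2*a)) = (-38 + a)/(2*a))
(15203 + F(-37, O(12, 11))) + v(-21) = (15203 + 1/(-37 + 11)) + (½)*(-38 - 21)/(-21) = (15203 + 1/(-26)) + (½)*(-1/21)*(-59) = (15203 - 1/26) + 59/42 = 395277/26 + 59/42 = 4150792/273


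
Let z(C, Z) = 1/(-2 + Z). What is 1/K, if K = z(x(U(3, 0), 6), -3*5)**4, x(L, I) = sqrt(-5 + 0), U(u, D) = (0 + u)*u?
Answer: 83521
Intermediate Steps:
U(u, D) = u**2 (U(u, D) = u*u = u**2)
x(L, I) = I*sqrt(5) (x(L, I) = sqrt(-5) = I*sqrt(5))
K = 1/83521 (K = (1/(-2 - 3*5))**4 = (1/(-2 - 15))**4 = (1/(-17))**4 = (-1/17)**4 = 1/83521 ≈ 1.1973e-5)
1/K = 1/(1/83521) = 83521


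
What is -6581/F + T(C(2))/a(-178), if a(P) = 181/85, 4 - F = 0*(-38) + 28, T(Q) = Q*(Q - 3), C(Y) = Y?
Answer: 1187081/4344 ≈ 273.27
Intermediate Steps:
T(Q) = Q*(-3 + Q)
F = -24 (F = 4 - (0*(-38) + 28) = 4 - (0 + 28) = 4 - 1*28 = 4 - 28 = -24)
a(P) = 181/85 (a(P) = 181*(1/85) = 181/85)
-6581/F + T(C(2))/a(-178) = -6581/(-24) + (2*(-3 + 2))/(181/85) = -6581*(-1/24) + (2*(-1))*(85/181) = 6581/24 - 2*85/181 = 6581/24 - 170/181 = 1187081/4344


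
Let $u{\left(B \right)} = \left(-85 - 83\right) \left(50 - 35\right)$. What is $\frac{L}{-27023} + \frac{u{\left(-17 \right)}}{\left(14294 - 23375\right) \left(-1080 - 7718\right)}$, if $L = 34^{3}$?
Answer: $- \frac{174458163884}{119944044593} \approx -1.4545$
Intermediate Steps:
$L = 39304$
$u{\left(B \right)} = -2520$ ($u{\left(B \right)} = \left(-168\right) 15 = -2520$)
$\frac{L}{-27023} + \frac{u{\left(-17 \right)}}{\left(14294 - 23375\right) \left(-1080 - 7718\right)} = \frac{39304}{-27023} - \frac{2520}{\left(14294 - 23375\right) \left(-1080 - 7718\right)} = 39304 \left(- \frac{1}{27023}\right) - \frac{2520}{\left(-9081\right) \left(-8798\right)} = - \frac{39304}{27023} - \frac{2520}{79894638} = - \frac{39304}{27023} - \frac{140}{4438591} = - \frac{174458163884}{119944044593}$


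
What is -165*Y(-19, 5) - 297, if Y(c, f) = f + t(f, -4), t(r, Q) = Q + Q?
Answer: 198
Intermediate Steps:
t(r, Q) = 2*Q
Y(c, f) = -8 + f (Y(c, f) = f + 2*(-4) = f - 8 = -8 + f)
-165*Y(-19, 5) - 297 = -165*(-8 + 5) - 297 = -165*(-3) - 297 = 495 - 297 = 198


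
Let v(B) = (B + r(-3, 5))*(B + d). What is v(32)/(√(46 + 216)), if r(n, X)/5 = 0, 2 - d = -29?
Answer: 1008*√262/131 ≈ 124.55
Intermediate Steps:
d = 31 (d = 2 - 1*(-29) = 2 + 29 = 31)
r(n, X) = 0 (r(n, X) = 5*0 = 0)
v(B) = B*(31 + B) (v(B) = (B + 0)*(B + 31) = B*(31 + B))
v(32)/(√(46 + 216)) = (32*(31 + 32))/(√(46 + 216)) = (32*63)/(√262) = 2016*(√262/262) = 1008*√262/131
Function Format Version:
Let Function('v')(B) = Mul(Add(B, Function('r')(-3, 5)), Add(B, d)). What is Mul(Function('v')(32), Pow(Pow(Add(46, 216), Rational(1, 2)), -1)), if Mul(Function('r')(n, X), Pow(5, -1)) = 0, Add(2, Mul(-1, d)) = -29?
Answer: Mul(Rational(1008, 131), Pow(262, Rational(1, 2))) ≈ 124.55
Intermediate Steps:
d = 31 (d = Add(2, Mul(-1, -29)) = Add(2, 29) = 31)
Function('r')(n, X) = 0 (Function('r')(n, X) = Mul(5, 0) = 0)
Function('v')(B) = Mul(B, Add(31, B)) (Function('v')(B) = Mul(Add(B, 0), Add(B, 31)) = Mul(B, Add(31, B)))
Mul(Function('v')(32), Pow(Pow(Add(46, 216), Rational(1, 2)), -1)) = Mul(Mul(32, Add(31, 32)), Pow(Pow(Add(46, 216), Rational(1, 2)), -1)) = Mul(Mul(32, 63), Pow(Pow(262, Rational(1, 2)), -1)) = Mul(2016, Mul(Rational(1, 262), Pow(262, Rational(1, 2)))) = Mul(Rational(1008, 131), Pow(262, Rational(1, 2)))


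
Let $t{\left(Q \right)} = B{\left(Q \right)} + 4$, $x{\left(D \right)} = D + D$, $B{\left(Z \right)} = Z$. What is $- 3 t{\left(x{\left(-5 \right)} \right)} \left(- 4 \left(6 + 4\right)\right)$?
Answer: $-720$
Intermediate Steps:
$x{\left(D \right)} = 2 D$
$t{\left(Q \right)} = 4 + Q$ ($t{\left(Q \right)} = Q + 4 = 4 + Q$)
$- 3 t{\left(x{\left(-5 \right)} \right)} \left(- 4 \left(6 + 4\right)\right) = - 3 \left(4 + 2 \left(-5\right)\right) \left(- 4 \left(6 + 4\right)\right) = - 3 \left(4 - 10\right) \left(\left(-4\right) 10\right) = \left(-3\right) \left(-6\right) \left(-40\right) = 18 \left(-40\right) = -720$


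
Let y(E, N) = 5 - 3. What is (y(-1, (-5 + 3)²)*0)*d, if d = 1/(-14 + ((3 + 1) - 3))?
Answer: 0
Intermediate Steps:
y(E, N) = 2
d = -1/13 (d = 1/(-14 + (4 - 3)) = 1/(-14 + 1) = 1/(-13) = -1/13 ≈ -0.076923)
(y(-1, (-5 + 3)²)*0)*d = (2*0)*(-1/13) = 0*(-1/13) = 0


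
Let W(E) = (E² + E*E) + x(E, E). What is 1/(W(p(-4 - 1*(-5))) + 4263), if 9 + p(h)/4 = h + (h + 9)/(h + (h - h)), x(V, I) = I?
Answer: 1/4399 ≈ 0.00022732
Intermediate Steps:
p(h) = -36 + 4*h + 4*(9 + h)/h (p(h) = -36 + 4*(h + (h + 9)/(h + (h - h))) = -36 + 4*(h + (9 + h)/(h + 0)) = -36 + 4*(h + (9 + h)/h) = -36 + (4*h + 4*(9 + h)/h) = -36 + 4*h + 4*(9 + h)/h)
W(E) = E + 2*E² (W(E) = (E² + E*E) + E = (E² + E²) + E = 2*E² + E = E + 2*E²)
1/(W(p(-4 - 1*(-5))) + 4263) = 1/((-32 + 4*(-4 - 1*(-5)) + 36/(-4 - 1*(-5)))*(1 + 2*(-32 + 4*(-4 - 1*(-5)) + 36/(-4 - 1*(-5)))) + 4263) = 1/((-32 + 4*(-4 + 5) + 36/(-4 + 5))*(1 + 2*(-32 + 4*(-4 + 5) + 36/(-4 + 5))) + 4263) = 1/((-32 + 4*1 + 36/1)*(1 + 2*(-32 + 4*1 + 36/1)) + 4263) = 1/((-32 + 4 + 36*1)*(1 + 2*(-32 + 4 + 36*1)) + 4263) = 1/((-32 + 4 + 36)*(1 + 2*(-32 + 4 + 36)) + 4263) = 1/(8*(1 + 2*8) + 4263) = 1/(8*(1 + 16) + 4263) = 1/(8*17 + 4263) = 1/(136 + 4263) = 1/4399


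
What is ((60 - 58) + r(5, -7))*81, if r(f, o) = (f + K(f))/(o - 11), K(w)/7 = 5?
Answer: -18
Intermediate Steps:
K(w) = 35 (K(w) = 7*5 = 35)
r(f, o) = (35 + f)/(-11 + o) (r(f, o) = (f + 35)/(o - 11) = (35 + f)/(-11 + o))
((60 - 58) + r(5, -7))*81 = ((60 - 58) + (35 + 5)/(-11 - 7))*81 = (2 + 40/(-18))*81 = (2 - 1/18*40)*81 = (2 - 20/9)*81 = -2/9*81 = -18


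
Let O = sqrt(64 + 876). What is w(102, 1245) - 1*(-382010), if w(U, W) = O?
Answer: 382010 + 2*sqrt(235) ≈ 3.8204e+5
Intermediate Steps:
O = 2*sqrt(235) (O = sqrt(940) = 2*sqrt(235) ≈ 30.659)
w(U, W) = 2*sqrt(235)
w(102, 1245) - 1*(-382010) = 2*sqrt(235) - 1*(-382010) = 2*sqrt(235) + 382010 = 382010 + 2*sqrt(235)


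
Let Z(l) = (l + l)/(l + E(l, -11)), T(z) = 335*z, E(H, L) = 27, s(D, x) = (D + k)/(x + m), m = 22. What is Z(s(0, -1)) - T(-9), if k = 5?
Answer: 862295/286 ≈ 3015.0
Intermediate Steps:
s(D, x) = (5 + D)/(22 + x) (s(D, x) = (D + 5)/(x + 22) = (5 + D)/(22 + x))
Z(l) = 2*l/(27 + l) (Z(l) = (l + l)/(l + 27) = (2*l)/(27 + l) = 2*l/(27 + l))
Z(s(0, -1)) - T(-9) = 2*((5 + 0)/(22 - 1))/(27 + (5 + 0)/(22 - 1)) - 335*(-9) = 2*(5/21)/(27 + 5/21) - 1*(-3015) = 2*((1/21)*5)/(27 + (1/21)*5) + 3015 = 2*(5/21)/(27 + 5/21) + 3015 = 2*(5/21)/(572/21) + 3015 = 2*(5/21)*(21/572) + 3015 = 5/286 + 3015 = 862295/286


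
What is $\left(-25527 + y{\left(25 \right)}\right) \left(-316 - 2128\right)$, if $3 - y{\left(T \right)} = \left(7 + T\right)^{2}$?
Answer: $64883312$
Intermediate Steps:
$y{\left(T \right)} = 3 - \left(7 + T\right)^{2}$
$\left(-25527 + y{\left(25 \right)}\right) \left(-316 - 2128\right) = \left(-25527 + \left(3 - \left(7 + 25\right)^{2}\right)\right) \left(-316 - 2128\right) = \left(-25527 + \left(3 - 32^{2}\right)\right) \left(-316 - 2128\right) = \left(-25527 + \left(3 - 1024\right)\right) \left(-2444\right) = \left(-25527 - 1021\right) \left(-2444\right) = \left(-26548\right) \left(-2444\right) = 64883312$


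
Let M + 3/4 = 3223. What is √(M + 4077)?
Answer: √29197/2 ≈ 85.436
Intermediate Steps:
M = 12889/4 (M = -¾ + 3223 = 12889/4 ≈ 3222.3)
√(M + 4077) = √(12889/4 + 4077) = √(29197/4) = √29197/2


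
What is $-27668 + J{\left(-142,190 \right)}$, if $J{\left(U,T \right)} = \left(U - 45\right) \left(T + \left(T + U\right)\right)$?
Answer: $-72174$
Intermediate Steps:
$J{\left(U,T \right)} = \left(-45 + U\right) \left(U + 2 T\right)$
$-27668 + J{\left(-142,190 \right)} = -27668 + \left(\left(-142\right)^{2} - 17100 - -6390 + 2 \cdot 190 \left(-142\right)\right) = -27668 + \left(20164 - 17100 + 6390 - 53960\right) = -27668 - 44506 = -72174$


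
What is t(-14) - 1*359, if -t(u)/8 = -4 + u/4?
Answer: -299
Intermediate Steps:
t(u) = 32 - 2*u (t(u) = -8*(-4 + u/4) = 32 - 2*u)
t(-14) - 1*359 = (32 - 2*(-14)) - 1*359 = (32 + 28) - 359 = 60 - 359 = -299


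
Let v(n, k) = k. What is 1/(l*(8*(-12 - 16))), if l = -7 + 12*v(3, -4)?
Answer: 1/12320 ≈ 8.1169e-5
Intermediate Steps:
l = -55 (l = -7 + 12*(-4) = -7 - 48 = -55)
1/(l*(8*(-12 - 16))) = 1/(-440*(-12 - 16)) = 1/(-440*(-28)) = 1/(-55*(-224)) = 1/12320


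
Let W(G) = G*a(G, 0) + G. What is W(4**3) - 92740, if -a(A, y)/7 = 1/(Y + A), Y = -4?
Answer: -1390252/15 ≈ -92684.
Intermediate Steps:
a(A, y) = -7/(-4 + A)
W(G) = G - 7*G/(-4 + G) (W(G) = G*(-7/(-4 + G)) + G = -7*G/(-4 + G) + G = G - 7*G/(-4 + G))
W(4**3) - 92740 = 4**3*(-11 + 4**3)/(-4 + 4**3) - 92740 = 64*(-11 + 64)/(-4 + 64) - 92740 = 64*53/60 - 92740 = 64*(1/60)*53 - 92740 = 848/15 - 92740 = -1390252/15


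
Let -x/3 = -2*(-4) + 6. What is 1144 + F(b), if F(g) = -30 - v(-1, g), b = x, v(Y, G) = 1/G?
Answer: 46789/42 ≈ 1114.0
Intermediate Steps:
x = -42 (x = -3*(-2*(-4) + 6) = -3*(8 + 6) = -3*14 = -42)
b = -42
F(g) = -30 - 1/g
1144 + F(b) = 1144 + (-30 - 1/(-42)) = 1144 + (-30 - 1*(-1/42)) = 1144 + (-30 + 1/42) = 1144 - 1259/42 = 46789/42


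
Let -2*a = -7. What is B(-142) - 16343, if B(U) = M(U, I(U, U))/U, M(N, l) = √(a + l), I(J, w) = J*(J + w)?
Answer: -16343 - √161326/284 ≈ -16344.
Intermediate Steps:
a = 7/2 (a = -½*(-7) = 7/2 ≈ 3.5000)
M(N, l) = √(7/2 + l)
B(U) = √(14 + 8*U²)/(2*U) (B(U) = (√(14 + 4*(U*(U + U)))/2)/U = (√(14 + 4*(U*(2*U)))/2)/U = (√(14 + 4*(2*U²))/2)/U = (√(14 + 8*U²)/2)/U = √(14 + 8*U²)/(2*U))
B(-142) - 16343 = (½)*√(14 + 8*(-142)²)/(-142) - 16343 = (½)*(-1/142)*√(14 + 8*20164) - 16343 = (½)*(-1/142)*√(14 + 161312) - 16343 = (½)*(-1/142)*√161326 - 16343 = -√161326/284 - 16343 = -16343 - √161326/284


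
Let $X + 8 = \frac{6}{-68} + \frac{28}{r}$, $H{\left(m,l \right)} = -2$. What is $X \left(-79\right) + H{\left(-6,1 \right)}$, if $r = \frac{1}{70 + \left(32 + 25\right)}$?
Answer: $- \frac{9529759}{34} \approx -2.8029 \cdot 10^{5}$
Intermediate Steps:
$r = \frac{1}{127}$ ($r = \frac{1}{70 + 57} = \frac{1}{127} \approx 0.007874$)
$X = \frac{120629}{34}$ ($X = -8 + \left(\frac{6}{-68} + 28 \frac{1}{\frac{1}{127}}\right) = -8 + \left(6 \left(- \frac{1}{68}\right) + 28 \cdot 127\right) = -8 + \left(- \frac{3}{34} + 3556\right) = -8 + \frac{120901}{34} = \frac{120629}{34} \approx 3547.9$)
$X \left(-79\right) + H{\left(-6,1 \right)} = \frac{120629}{34} \left(-79\right) - 2 = - \frac{9529691}{34} - 2 = - \frac{9529759}{34}$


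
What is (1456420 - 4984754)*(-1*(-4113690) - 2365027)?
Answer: -6169867117442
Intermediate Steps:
(1456420 - 4984754)*(-1*(-4113690) - 2365027) = -3528334*(4113690 - 2365027) = -3528334*1748663 = -6169867117442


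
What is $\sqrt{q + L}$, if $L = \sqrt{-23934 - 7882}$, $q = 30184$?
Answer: $\sqrt{30184 + 2 i \sqrt{7954}} \approx 173.74 + 0.5133 i$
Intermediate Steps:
$L = 2 i \sqrt{7954}$ ($L = \sqrt{-31816} = 2 i \sqrt{7954} \approx 178.37 i$)
$\sqrt{q + L} = \sqrt{30184 + 2 i \sqrt{7954}}$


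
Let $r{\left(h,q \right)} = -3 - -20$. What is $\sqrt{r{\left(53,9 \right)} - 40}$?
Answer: $i \sqrt{23} \approx 4.7958 i$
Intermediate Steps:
$r{\left(h,q \right)} = 17$ ($r{\left(h,q \right)} = -3 + 20 = 17$)
$\sqrt{r{\left(53,9 \right)} - 40} = \sqrt{17 - 40} = \sqrt{-23} = i \sqrt{23}$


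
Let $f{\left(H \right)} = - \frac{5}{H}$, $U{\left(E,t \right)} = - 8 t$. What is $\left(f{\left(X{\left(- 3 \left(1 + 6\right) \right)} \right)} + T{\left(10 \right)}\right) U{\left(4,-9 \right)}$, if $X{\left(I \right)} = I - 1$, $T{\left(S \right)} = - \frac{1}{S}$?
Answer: $\frac{504}{55} \approx 9.1636$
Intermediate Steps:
$X{\left(I \right)} = -1 + I$
$\left(f{\left(X{\left(- 3 \left(1 + 6\right) \right)} \right)} + T{\left(10 \right)}\right) U{\left(4,-9 \right)} = \left(- \frac{5}{-1 - 3 \left(1 + 6\right)} - \frac{1}{10}\right) \left(\left(-8\right) \left(-9\right)\right) = \left(- \frac{5}{-1 - 21} - \frac{1}{10}\right) 72 = \left(- \frac{5}{-22} - \frac{1}{10}\right) 72 = \left(\left(-5\right) \left(- \frac{1}{22}\right) - \frac{1}{10}\right) 72 = \left(\frac{5}{22} - \frac{1}{10}\right) 72 = \frac{7}{55} \cdot 72 = \frac{504}{55}$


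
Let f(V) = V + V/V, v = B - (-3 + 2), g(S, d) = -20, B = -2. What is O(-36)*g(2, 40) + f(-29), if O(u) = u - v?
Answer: 672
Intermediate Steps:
v = -1 (v = -2 - (-3 + 2) = -2 - 1*(-1) = -2 + 1 = -1)
O(u) = 1 + u (O(u) = u - 1*(-1) = u + 1 = 1 + u)
f(V) = 1 + V (f(V) = V + 1 = 1 + V)
O(-36)*g(2, 40) + f(-29) = (1 - 36)*(-20) + (1 - 29) = -35*(-20) - 28 = 700 - 28 = 672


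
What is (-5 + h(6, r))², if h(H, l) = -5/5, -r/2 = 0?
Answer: 36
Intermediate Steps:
r = 0 (r = -2*0 = 0)
h(H, l) = -1 (h(H, l) = -5*⅕ = -1)
(-5 + h(6, r))² = (-5 - 1)² = (-6)² = 36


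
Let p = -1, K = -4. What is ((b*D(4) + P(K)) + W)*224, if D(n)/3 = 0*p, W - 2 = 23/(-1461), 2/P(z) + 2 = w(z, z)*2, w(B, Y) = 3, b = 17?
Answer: 813008/1461 ≈ 556.47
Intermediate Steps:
P(z) = ½ (P(z) = 2/(-2 + 3*2) = 2/(-2 + 6) = 2/4 = 2*(¼) = ½)
W = 2899/1461 (W = 2 + 23/(-1461) = 2 + 23*(-1/1461) = 2 - 23/1461 = 2899/1461 ≈ 1.9843)
D(n) = 0 (D(n) = 3*(0*(-1)) = 3*0 = 0)
((b*D(4) + P(K)) + W)*224 = ((17*0 + ½) + 2899/1461)*224 = ((0 + ½) + 2899/1461)*224 = (½ + 2899/1461)*224 = (7259/2922)*224 = 813008/1461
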